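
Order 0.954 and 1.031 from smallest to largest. 0.954, 1.031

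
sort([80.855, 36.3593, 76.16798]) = [36.3593, 76.16798, 80.855]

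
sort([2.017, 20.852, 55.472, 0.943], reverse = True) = [55.472, 20.852, 2.017, 0.943]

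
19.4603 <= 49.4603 True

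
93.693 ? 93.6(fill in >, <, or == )>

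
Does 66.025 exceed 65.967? Yes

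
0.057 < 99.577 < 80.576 False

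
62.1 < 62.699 True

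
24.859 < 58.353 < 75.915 True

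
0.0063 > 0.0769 False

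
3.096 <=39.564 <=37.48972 False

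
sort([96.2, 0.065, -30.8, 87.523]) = [-30.8, 0.065, 87.523, 96.2]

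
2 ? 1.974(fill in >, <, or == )>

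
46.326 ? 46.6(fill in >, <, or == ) <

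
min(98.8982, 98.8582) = 98.8582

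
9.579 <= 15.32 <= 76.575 True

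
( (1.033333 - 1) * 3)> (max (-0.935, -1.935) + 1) True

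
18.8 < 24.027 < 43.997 True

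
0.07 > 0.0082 True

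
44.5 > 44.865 False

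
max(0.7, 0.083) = 0.7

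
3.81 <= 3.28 False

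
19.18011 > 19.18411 False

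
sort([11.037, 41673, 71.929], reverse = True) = [41673, 71.929, 11.037]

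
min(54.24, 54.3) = 54.24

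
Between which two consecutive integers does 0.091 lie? 0 and 1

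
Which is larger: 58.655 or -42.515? 58.655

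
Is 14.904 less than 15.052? Yes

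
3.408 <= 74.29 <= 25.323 False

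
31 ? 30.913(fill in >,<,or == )>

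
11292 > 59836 False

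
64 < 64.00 False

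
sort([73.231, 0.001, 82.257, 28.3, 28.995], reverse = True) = [82.257, 73.231, 28.995, 28.3, 0.001]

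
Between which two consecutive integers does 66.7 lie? 66 and 67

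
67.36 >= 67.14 True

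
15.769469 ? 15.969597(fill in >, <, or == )<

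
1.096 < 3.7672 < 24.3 True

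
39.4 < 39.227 False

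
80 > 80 False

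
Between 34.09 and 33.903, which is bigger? 34.09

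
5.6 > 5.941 False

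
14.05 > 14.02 True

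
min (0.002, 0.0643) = 0.002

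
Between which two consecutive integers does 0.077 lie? 0 and 1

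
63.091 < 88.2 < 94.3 True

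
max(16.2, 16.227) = 16.227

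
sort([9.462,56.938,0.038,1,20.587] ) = [0.038,1,9.462,20.587,56.938]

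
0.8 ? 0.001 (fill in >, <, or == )>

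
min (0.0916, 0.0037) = 0.0037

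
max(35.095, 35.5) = 35.5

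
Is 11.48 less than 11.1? No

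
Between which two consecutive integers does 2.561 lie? 2 and 3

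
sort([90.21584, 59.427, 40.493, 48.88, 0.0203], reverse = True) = [90.21584, 59.427, 48.88, 40.493, 0.0203]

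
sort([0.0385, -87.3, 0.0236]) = [-87.3, 0.0236, 0.0385]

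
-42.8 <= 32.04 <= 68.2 True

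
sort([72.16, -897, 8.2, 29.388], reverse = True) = [72.16, 29.388, 8.2, -897]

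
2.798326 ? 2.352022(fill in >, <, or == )>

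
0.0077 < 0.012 True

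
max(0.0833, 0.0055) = 0.0833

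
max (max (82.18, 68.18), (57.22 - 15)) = 82.18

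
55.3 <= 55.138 False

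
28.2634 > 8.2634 True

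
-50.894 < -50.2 True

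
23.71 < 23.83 True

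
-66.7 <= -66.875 False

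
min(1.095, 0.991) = 0.991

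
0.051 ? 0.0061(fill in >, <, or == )>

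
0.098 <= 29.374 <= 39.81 True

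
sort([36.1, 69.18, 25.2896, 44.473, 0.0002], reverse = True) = [69.18, 44.473, 36.1, 25.2896, 0.0002]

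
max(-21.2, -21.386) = -21.2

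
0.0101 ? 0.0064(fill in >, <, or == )>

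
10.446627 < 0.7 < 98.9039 False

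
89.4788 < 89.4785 False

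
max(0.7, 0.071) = 0.7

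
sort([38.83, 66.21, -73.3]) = [-73.3, 38.83, 66.21]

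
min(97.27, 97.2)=97.2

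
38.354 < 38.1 False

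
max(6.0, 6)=6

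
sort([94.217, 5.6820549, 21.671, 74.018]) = [5.6820549, 21.671, 74.018, 94.217]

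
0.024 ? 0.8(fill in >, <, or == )<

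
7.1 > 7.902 False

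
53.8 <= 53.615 False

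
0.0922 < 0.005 False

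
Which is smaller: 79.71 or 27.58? 27.58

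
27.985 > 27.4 True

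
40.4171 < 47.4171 True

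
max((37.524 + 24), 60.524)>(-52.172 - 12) True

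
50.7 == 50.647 False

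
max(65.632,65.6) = 65.632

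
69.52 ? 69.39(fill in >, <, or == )>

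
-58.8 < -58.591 True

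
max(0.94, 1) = 1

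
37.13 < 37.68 True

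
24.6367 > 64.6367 False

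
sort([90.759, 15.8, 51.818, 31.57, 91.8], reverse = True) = [91.8, 90.759, 51.818, 31.57, 15.8]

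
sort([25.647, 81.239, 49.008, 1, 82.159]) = [1, 25.647, 49.008, 81.239, 82.159]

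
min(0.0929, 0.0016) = 0.0016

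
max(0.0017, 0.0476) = 0.0476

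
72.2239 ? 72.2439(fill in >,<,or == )<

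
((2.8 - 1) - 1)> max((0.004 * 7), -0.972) True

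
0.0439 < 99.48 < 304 True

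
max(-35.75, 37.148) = 37.148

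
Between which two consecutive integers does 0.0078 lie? 0 and 1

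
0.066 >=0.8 False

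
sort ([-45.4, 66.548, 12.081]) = [-45.4, 12.081, 66.548]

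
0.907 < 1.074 True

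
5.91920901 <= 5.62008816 False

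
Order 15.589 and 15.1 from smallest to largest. 15.1, 15.589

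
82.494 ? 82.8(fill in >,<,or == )<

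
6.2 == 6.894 False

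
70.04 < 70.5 True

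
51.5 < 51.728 True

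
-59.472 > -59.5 True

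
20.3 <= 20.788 True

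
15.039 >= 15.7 False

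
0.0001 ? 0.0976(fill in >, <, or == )<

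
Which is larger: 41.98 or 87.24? 87.24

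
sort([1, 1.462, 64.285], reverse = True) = [64.285, 1.462, 1]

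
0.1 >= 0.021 True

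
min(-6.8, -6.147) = -6.8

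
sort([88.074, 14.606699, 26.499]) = [14.606699, 26.499, 88.074]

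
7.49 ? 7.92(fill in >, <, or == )<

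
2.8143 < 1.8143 False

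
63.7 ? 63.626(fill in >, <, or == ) >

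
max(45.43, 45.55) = 45.55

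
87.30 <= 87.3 True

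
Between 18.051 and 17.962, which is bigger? 18.051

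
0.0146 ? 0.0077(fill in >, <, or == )>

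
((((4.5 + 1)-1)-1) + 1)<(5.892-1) True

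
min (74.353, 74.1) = 74.1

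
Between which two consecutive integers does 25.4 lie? 25 and 26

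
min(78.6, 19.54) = 19.54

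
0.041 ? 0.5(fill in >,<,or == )<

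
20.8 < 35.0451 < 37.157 True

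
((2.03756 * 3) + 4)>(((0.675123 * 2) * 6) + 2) True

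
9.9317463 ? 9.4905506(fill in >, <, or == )>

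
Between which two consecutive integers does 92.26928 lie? 92 and 93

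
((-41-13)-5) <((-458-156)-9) False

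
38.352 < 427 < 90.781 False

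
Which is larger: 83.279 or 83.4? 83.4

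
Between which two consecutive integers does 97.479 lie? 97 and 98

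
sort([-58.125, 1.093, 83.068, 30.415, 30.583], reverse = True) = [83.068, 30.583, 30.415, 1.093, -58.125]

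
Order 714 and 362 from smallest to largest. 362, 714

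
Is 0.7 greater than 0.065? Yes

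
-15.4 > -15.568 True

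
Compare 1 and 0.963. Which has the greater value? 1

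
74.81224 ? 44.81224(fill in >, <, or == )>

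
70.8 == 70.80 True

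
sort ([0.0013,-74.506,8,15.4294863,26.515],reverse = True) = [26.515,15.4294863,8,0.0013,-74.506]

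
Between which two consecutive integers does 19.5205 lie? 19 and 20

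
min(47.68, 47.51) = 47.51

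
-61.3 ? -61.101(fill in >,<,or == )<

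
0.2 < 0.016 False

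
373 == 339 False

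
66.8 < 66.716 False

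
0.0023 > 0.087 False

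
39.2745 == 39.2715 False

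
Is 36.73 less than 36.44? No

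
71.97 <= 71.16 False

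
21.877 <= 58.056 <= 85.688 True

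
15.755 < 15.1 False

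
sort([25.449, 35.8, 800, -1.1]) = [-1.1, 25.449, 35.8, 800]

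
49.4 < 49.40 False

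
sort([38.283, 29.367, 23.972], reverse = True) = [38.283, 29.367, 23.972]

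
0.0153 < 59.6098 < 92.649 True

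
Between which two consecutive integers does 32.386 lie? 32 and 33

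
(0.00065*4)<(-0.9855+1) True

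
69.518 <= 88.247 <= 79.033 False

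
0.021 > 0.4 False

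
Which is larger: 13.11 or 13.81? 13.81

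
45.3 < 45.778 True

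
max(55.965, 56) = 56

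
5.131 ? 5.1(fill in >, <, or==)>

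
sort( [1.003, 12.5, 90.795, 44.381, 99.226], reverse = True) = [99.226, 90.795, 44.381, 12.5, 1.003]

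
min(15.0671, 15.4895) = 15.0671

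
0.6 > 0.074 True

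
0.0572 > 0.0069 True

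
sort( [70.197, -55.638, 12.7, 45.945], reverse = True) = [70.197, 45.945, 12.7, -55.638]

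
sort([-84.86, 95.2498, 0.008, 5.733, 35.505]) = [-84.86, 0.008, 5.733, 35.505, 95.2498]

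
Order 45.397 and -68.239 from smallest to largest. -68.239, 45.397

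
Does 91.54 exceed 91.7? No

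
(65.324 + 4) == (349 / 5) False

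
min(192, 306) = 192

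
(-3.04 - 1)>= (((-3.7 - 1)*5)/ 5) True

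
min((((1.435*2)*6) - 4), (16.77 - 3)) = 13.22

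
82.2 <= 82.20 True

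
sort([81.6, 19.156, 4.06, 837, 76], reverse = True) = [837, 81.6, 76, 19.156, 4.06]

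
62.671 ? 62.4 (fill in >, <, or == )>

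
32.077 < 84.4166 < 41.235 False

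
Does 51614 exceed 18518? Yes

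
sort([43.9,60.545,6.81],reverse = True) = [60.545,43.9,6.81]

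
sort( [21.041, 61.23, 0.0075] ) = [0.0075, 21.041, 61.23]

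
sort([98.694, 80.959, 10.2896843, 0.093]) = [0.093, 10.2896843, 80.959, 98.694]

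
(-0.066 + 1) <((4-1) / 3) True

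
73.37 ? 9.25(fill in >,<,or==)>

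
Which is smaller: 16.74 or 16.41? 16.41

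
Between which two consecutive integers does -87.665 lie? -88 and -87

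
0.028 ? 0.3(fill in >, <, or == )<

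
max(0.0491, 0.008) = 0.0491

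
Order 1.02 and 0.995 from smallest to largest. 0.995,1.02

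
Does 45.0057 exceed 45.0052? Yes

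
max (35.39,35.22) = 35.39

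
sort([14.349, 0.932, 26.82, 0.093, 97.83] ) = [0.093, 0.932, 14.349, 26.82, 97.83]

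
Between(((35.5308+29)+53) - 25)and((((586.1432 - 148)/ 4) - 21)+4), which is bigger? ((((586.1432 - 148)/ 4) - 21)+4)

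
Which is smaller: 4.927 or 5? 4.927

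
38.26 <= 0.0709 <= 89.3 False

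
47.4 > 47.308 True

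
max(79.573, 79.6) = 79.6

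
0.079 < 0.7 True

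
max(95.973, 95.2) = 95.973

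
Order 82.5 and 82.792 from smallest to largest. 82.5, 82.792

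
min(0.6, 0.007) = 0.007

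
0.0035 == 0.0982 False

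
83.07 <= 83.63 True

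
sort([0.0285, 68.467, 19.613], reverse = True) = [68.467, 19.613, 0.0285]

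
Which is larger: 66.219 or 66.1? 66.219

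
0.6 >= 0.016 True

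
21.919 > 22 False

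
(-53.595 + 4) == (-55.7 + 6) False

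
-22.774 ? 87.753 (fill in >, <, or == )<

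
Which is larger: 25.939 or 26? 26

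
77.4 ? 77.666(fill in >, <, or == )<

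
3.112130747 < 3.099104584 False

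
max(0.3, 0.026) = 0.3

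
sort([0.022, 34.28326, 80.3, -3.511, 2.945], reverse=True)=[80.3, 34.28326, 2.945, 0.022, -3.511]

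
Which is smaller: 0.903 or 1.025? 0.903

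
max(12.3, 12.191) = 12.3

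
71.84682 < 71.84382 False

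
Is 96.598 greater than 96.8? No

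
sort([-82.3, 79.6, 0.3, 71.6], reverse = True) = [79.6, 71.6, 0.3, -82.3]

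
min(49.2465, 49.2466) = 49.2465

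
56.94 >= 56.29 True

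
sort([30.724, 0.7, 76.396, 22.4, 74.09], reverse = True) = [76.396, 74.09, 30.724, 22.4, 0.7]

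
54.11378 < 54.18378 True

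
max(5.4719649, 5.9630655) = 5.9630655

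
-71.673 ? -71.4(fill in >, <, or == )<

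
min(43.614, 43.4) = 43.4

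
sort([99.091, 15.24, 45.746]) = [15.24, 45.746, 99.091]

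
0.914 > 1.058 False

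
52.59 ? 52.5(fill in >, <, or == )>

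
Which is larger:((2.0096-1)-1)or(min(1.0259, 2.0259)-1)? (min(1.0259, 2.0259)-1)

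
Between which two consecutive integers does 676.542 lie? 676 and 677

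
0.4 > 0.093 True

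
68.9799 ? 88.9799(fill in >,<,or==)<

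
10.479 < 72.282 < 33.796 False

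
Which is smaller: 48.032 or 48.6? 48.032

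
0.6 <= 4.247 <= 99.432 True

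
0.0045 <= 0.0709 True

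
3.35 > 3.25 True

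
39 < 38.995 False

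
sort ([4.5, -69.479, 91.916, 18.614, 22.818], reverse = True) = [91.916, 22.818, 18.614, 4.5, -69.479]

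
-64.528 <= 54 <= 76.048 True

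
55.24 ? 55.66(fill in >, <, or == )<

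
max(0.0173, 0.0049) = 0.0173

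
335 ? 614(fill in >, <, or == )<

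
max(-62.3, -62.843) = -62.3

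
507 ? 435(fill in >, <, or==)>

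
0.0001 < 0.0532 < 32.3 True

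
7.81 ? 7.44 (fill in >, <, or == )>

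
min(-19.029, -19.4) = -19.4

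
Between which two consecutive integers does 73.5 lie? 73 and 74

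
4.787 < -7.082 False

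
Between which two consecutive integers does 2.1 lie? 2 and 3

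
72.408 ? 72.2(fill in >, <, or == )>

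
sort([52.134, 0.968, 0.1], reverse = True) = [52.134, 0.968, 0.1]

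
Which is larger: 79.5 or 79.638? 79.638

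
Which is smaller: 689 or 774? 689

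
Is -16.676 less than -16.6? Yes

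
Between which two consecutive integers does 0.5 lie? 0 and 1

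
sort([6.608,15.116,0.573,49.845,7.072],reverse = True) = [49.845,15.116,7.072,6.608,0.573]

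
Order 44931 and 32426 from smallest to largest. 32426, 44931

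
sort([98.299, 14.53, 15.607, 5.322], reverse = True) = [98.299, 15.607, 14.53, 5.322]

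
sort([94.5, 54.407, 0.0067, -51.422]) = [-51.422, 0.0067, 54.407, 94.5]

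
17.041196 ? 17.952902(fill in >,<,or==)<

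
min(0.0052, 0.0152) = 0.0052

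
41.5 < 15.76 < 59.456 False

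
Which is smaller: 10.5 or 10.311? 10.311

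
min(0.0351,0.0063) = 0.0063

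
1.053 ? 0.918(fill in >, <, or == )>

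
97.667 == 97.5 False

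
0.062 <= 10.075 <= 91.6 True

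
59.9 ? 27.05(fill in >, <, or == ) >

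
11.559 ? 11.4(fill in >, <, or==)>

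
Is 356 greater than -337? Yes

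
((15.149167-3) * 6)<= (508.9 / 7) False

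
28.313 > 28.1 True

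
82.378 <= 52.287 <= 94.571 False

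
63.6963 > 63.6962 True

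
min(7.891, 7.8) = 7.8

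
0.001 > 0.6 False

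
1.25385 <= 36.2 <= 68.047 True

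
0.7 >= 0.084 True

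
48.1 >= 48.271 False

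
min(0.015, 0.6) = 0.015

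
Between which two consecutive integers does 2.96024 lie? 2 and 3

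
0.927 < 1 True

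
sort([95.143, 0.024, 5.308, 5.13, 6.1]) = [0.024, 5.13, 5.308, 6.1, 95.143]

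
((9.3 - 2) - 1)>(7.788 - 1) False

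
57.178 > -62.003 True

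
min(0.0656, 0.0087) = 0.0087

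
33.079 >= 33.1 False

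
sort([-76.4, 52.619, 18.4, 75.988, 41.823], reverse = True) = [75.988, 52.619, 41.823, 18.4, -76.4]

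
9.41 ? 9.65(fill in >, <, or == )<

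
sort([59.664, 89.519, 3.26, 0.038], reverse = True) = [89.519, 59.664, 3.26, 0.038]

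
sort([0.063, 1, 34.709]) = [0.063, 1, 34.709]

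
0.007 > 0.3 False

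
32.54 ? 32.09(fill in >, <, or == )>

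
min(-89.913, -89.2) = -89.913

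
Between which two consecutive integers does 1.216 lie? 1 and 2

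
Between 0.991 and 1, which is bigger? 1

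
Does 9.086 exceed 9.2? No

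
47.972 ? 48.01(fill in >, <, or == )<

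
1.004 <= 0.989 False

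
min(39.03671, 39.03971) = 39.03671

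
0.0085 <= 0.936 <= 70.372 True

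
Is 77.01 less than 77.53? Yes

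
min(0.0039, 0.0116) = 0.0039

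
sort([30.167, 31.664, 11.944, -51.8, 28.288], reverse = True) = [31.664, 30.167, 28.288, 11.944, -51.8]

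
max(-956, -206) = -206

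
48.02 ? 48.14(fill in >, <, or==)<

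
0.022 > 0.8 False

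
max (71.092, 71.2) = 71.2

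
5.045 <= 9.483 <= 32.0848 True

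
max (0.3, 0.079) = 0.3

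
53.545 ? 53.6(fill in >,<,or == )<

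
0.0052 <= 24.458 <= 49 True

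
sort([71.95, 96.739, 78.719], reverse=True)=[96.739, 78.719, 71.95]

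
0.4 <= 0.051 False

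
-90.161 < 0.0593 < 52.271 True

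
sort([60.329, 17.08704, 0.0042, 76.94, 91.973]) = [0.0042, 17.08704, 60.329, 76.94, 91.973]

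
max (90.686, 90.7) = 90.7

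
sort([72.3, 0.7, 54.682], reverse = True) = [72.3, 54.682, 0.7]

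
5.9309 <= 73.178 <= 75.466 True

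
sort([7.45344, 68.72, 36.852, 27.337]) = [7.45344, 27.337, 36.852, 68.72]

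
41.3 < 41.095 False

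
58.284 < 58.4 True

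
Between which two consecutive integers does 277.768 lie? 277 and 278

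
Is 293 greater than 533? No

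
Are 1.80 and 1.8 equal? Yes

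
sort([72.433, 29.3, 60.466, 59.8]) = [29.3, 59.8, 60.466, 72.433]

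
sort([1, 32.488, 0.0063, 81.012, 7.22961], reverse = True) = [81.012, 32.488, 7.22961, 1, 0.0063]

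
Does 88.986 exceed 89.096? No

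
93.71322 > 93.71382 False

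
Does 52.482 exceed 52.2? Yes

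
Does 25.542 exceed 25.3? Yes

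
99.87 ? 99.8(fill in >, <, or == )>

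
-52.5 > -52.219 False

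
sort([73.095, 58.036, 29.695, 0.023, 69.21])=[0.023, 29.695, 58.036, 69.21, 73.095]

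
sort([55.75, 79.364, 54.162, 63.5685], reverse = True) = [79.364, 63.5685, 55.75, 54.162]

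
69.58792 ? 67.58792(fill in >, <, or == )>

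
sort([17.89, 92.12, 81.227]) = [17.89, 81.227, 92.12]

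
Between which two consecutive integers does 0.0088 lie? 0 and 1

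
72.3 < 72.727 True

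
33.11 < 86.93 True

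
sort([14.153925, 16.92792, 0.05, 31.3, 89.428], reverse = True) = [89.428, 31.3, 16.92792, 14.153925, 0.05]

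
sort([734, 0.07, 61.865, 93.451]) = [0.07, 61.865, 93.451, 734]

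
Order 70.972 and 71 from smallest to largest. 70.972, 71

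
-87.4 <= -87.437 False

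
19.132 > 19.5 False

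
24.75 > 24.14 True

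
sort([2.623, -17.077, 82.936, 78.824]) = [-17.077, 2.623, 78.824, 82.936]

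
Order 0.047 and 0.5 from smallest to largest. 0.047, 0.5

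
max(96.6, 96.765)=96.765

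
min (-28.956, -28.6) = -28.956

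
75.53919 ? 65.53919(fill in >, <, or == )>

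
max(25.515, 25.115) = 25.515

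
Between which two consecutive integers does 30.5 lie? 30 and 31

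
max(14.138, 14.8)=14.8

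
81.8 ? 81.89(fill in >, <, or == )<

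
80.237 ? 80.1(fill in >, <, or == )>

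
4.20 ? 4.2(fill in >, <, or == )==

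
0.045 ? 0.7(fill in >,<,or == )<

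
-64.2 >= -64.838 True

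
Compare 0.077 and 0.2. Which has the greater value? 0.2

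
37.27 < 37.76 True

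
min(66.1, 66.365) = 66.1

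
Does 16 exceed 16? No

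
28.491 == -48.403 False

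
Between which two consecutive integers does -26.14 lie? -27 and -26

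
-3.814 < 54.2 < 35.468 False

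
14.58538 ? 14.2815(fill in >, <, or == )>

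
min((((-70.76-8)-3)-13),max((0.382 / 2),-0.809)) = -94.76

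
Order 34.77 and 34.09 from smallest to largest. 34.09,34.77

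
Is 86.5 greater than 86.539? No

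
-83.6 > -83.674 True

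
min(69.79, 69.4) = 69.4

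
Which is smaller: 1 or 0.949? 0.949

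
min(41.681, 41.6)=41.6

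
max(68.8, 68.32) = 68.8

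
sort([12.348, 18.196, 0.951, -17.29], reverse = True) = [18.196, 12.348, 0.951, -17.29]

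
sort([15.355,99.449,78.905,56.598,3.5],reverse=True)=[99.449,78.905,56.598,15.355,3.5]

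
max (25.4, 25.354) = 25.4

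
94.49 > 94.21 True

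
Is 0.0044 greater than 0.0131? No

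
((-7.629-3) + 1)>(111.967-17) False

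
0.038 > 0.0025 True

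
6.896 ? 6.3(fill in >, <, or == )>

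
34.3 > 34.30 False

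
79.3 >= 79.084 True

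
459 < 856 True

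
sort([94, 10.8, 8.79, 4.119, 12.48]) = [4.119, 8.79, 10.8, 12.48, 94]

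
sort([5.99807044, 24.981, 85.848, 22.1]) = [5.99807044, 22.1, 24.981, 85.848]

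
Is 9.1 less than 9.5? Yes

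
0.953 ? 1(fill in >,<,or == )<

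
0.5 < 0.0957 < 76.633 False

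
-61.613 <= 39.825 True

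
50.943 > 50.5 True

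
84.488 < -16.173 False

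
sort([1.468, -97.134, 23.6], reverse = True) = [23.6, 1.468, -97.134]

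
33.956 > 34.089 False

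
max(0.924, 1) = 1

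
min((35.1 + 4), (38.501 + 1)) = 39.1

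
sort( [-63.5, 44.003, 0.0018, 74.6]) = [-63.5, 0.0018, 44.003, 74.6]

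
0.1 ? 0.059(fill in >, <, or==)>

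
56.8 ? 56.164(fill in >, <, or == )>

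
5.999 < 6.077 True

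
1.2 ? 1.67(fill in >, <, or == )<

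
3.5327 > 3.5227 True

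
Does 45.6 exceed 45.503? Yes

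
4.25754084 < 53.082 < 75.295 True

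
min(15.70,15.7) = 15.70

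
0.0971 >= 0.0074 True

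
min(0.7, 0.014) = 0.014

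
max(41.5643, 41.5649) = 41.5649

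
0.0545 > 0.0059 True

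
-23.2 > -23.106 False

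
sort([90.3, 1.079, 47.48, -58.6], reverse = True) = [90.3, 47.48, 1.079, -58.6]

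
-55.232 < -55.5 False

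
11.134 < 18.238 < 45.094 True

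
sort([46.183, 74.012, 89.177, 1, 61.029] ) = [1, 46.183, 61.029, 74.012, 89.177]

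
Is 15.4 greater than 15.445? No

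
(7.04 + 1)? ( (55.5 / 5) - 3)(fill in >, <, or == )<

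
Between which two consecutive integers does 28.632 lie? 28 and 29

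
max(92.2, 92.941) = 92.941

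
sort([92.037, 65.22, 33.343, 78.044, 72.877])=[33.343, 65.22, 72.877, 78.044, 92.037]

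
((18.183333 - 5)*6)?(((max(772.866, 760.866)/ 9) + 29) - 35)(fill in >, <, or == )<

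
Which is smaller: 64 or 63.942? 63.942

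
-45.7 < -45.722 False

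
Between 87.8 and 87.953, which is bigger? 87.953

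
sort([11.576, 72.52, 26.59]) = [11.576, 26.59, 72.52]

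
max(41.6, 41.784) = 41.784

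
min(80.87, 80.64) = 80.64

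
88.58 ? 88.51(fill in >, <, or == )>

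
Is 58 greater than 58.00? No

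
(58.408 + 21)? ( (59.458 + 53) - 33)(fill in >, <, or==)<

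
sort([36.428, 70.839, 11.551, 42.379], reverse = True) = [70.839, 42.379, 36.428, 11.551]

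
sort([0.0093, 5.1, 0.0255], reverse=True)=[5.1, 0.0255, 0.0093]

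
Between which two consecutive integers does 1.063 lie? 1 and 2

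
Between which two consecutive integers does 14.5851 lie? 14 and 15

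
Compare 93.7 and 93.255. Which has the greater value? 93.7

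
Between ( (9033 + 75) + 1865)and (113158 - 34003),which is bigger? (113158 - 34003)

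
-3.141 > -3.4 True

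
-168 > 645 False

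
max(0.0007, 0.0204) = 0.0204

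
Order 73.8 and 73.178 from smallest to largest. 73.178, 73.8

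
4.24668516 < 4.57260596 True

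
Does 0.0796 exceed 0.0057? Yes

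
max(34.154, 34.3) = 34.3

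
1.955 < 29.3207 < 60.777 True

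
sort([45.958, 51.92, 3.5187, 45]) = [3.5187, 45, 45.958, 51.92]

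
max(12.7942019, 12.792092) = 12.7942019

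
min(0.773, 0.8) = 0.773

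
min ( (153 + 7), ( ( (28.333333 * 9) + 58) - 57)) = 160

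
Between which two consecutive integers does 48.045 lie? 48 and 49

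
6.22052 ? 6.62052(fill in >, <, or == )<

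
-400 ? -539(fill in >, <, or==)>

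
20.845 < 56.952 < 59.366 True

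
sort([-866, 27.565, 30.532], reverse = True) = [30.532, 27.565, -866]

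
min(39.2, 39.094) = 39.094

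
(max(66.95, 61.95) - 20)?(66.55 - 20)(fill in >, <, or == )>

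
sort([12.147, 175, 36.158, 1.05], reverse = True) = [175, 36.158, 12.147, 1.05]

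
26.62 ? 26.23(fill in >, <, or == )>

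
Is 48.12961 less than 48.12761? No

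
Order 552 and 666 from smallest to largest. 552, 666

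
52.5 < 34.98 False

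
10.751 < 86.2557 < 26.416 False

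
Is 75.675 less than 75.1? No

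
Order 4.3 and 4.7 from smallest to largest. 4.3, 4.7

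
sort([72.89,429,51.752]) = [51.752,72.89,429]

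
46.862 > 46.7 True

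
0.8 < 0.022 False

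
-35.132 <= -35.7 False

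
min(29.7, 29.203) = 29.203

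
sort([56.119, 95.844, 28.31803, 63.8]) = [28.31803, 56.119, 63.8, 95.844]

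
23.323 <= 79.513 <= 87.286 True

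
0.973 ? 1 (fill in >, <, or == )<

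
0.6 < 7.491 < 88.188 True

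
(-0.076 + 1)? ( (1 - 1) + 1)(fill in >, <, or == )<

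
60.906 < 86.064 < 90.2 True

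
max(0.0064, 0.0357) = 0.0357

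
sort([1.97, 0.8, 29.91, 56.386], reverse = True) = [56.386, 29.91, 1.97, 0.8]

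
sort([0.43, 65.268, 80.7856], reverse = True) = [80.7856, 65.268, 0.43]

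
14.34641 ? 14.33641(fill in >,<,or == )>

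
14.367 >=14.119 True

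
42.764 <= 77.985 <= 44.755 False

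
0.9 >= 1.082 False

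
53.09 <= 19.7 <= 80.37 False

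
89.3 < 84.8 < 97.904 False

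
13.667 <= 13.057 False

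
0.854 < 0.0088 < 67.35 False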